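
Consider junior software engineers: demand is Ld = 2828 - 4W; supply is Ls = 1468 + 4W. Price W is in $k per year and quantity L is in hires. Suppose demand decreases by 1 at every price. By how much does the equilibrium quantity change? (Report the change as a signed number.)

ΔL = -0.5

The market clears where 2828 - 4W = 1468 + 4W. Rearranging, 8W = 1360, hence W* = 170.
Then L* = 2828 - 4(170) = 2148.
After the shift, demand is Ld = 2827 - 4W.
The new intersection has 1359 = 8W, i.e. W = 169.875, L = 2147.5.
ΔL = 2147.5 - 2148 = -0.5.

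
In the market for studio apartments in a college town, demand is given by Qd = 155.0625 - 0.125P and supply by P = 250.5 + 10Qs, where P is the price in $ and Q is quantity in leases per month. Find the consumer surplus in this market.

Consumer surplus = 12100

Solving each curve for Q: Qs = -25.05 + 0.1P.
Equating demand and supply, 155.0625 - 0.125P = -25.05 + 0.1P gives 0.225P = 180.1125, so P* = 800.5.
Substitute back: Q* = 155.0625 - 0.125(800.5) = 55.
Demand choke price (Qd = 0): P = 155.0625/0.125 = 1240.5. Consumer surplus = ½ × (1240.5 - 800.5) × 55 = 12100.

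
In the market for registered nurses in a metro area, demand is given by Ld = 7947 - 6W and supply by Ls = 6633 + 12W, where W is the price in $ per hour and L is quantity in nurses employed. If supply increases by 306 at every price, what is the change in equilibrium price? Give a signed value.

Equating demand and supply, 7947 - 6W = 6633 + 12W gives 18W = 1314, so W* = 73.
From the demand curve, L* = 7947 - 6(73) = 7509.
After the shift, supply is Ls = 6939 + 12W.
The new intersection has 1008 = 18W, i.e. W = 56, L = 7611.
ΔW = 56 - 73 = -17.

ΔW = -17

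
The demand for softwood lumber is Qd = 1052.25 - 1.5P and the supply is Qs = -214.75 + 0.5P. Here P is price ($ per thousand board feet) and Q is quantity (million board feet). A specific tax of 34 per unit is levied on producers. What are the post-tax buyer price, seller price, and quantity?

Producers keep P_s = P_b - 34 per unit, so supply in terms of the buyer price is Qs = -231.75 + 0.5P_b.
Market clearing requires 1052.25 - 1.5P_b = -231.75 + 0.5P_b; hence 1284 = 2P_b and P_b = 642.
So P_s = 608 and the quantity traded is Q = 1052.25 - 1.5(642) = 89.25.

P_b = 642, P_s = 608, Q = 89.25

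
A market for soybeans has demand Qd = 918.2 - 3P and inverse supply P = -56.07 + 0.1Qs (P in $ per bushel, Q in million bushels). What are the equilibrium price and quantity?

In direct form, Qs = 560.7 + 10P.
Set Qd = Qs: 918.2 - 3P = 560.7 + 10P, so 357.5 = 13P and P* = 27.5.
Plugging P* into demand: Q* = 918.2 - 3(27.5) = 835.7.

P* = 27.5, Q* = 835.7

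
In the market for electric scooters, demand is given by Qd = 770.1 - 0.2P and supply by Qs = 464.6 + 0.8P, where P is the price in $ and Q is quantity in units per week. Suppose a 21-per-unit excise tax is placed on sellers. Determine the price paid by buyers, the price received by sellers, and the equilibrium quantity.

P_b = 322.3, P_s = 301.3, Q = 705.64

Sellers keep P_s = P_b - 21 per unit, so supply in terms of the buyer price is Qs = 447.8 + 0.8P_b.
Set Qd = Qs: 770.1 - 0.2P_b = 447.8 + 0.8P_b, so 322.3 = P_b and P_b = 322.3.
Then P_s = 322.3 - 21 = 301.3 and Q = 770.1 - 0.2(322.3) = 705.64.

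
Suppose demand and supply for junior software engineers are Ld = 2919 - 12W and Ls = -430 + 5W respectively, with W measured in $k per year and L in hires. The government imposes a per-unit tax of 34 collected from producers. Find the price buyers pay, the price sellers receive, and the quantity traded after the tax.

W_b = 207, W_s = 173, L = 435

Producers keep W_s = W_b - 34 per unit, so supply in terms of the buyer price is Ls = -600 + 5W_b.
Set Ld = Ls: 2919 - 12W_b = -600 + 5W_b, so 3519 = 17W_b and W_b = 207.
So W_s = 173 and the quantity traded is L = 2919 - 12(207) = 435.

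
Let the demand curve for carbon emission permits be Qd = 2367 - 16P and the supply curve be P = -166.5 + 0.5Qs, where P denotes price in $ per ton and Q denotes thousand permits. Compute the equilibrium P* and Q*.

Solving each curve for Q: Qs = 333 + 2P.
The market clears where 2367 - 16P = 333 + 2P. Rearranging, 18P = 2034, hence P* = 113.
From the demand curve, Q* = 2367 - 16(113) = 559.

P* = 113, Q* = 559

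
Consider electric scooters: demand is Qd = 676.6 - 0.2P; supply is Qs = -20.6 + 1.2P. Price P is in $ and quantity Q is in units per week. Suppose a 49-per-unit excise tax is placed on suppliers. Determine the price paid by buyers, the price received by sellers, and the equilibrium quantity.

P_b = 540, P_s = 491, Q = 568.6

With a tax of 49 on suppliers, they supply based on the net price P_s = P_b - 49, so Qs = -79.4 + 1.2P_b.
Set Qd = Qs: 676.6 - 0.2P_b = -79.4 + 1.2P_b, so 756 = 1.4P_b and P_b = 540.
Then P_s = 540 - 49 = 491 and Q = 676.6 - 0.2(540) = 568.6.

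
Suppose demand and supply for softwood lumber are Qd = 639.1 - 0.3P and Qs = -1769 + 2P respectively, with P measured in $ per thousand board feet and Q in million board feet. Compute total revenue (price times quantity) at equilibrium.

Total revenue = 340275

At equilibrium Qd = Qs, so 639.1 - 0.3P = -1769 + 2P; collecting terms, 2408.1 = 2.3P and P* = 1047.
Substitute back: Q* = 639.1 - 0.3(1047) = 325.
Total revenue = P* × Q* = 1047 × 325 = 340275.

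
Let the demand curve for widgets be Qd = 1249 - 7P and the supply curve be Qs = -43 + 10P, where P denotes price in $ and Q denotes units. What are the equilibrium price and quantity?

P* = 76, Q* = 717

At equilibrium Qd = Qs, so 1249 - 7P = -43 + 10P; collecting terms, 1292 = 17P and P* = 76.
From the demand curve, Q* = 1249 - 7(76) = 717.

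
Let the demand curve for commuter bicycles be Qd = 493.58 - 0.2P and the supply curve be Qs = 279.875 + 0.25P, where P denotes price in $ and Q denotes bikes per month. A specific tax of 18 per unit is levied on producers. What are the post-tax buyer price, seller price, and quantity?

P_b = 484.9, P_s = 466.9, Q = 396.6

The tax drives a wedge P_b - P_s = 18. Substituting P_s = P_b - 18 into supply: Qs = 275.375 + 0.25P_b.
Market clearing requires 493.58 - 0.2P_b = 275.375 + 0.25P_b; hence 218.205 = 0.45P_b and P_b = 484.9.
Then P_s = 484.9 - 18 = 466.9 and Q = 493.58 - 0.2(484.9) = 396.6.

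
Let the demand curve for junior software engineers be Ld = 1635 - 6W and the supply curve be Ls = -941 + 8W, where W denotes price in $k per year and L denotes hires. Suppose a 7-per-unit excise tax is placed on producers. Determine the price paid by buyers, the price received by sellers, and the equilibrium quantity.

Producers keep W_s = W_b - 7 per unit, so supply in terms of the buyer price is Ls = -997 + 8W_b.
Equate demand and the shifted supply: 1635 - 6W_b = -997 + 8W_b, giving 14W_b = 2632, so W_b = 188.
So W_s = 181 and the quantity traded is L = 1635 - 6(188) = 507.

W_b = 188, W_s = 181, L = 507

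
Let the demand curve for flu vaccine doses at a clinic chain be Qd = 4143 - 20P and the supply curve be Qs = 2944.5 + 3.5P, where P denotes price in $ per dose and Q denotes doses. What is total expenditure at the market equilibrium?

Total expenditure = 159273

Equating demand and supply, 4143 - 20P = 2944.5 + 3.5P gives 23.5P = 1198.5, so P* = 51.
Plugging P* into demand: Q* = 4143 - 20(51) = 3123.
Total expenditure = P* × Q* = 51 × 3123 = 159273.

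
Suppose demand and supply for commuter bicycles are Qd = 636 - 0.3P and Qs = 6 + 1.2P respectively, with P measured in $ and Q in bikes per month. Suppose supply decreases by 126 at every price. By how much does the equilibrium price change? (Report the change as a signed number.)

At equilibrium Qd = Qs, so 636 - 0.3P = 6 + 1.2P; collecting terms, 630 = 1.5P and P* = 420.
Substitute back: Q* = 636 - 0.3(420) = 510.
After the shift, supply is Qs = -120 + 1.2P.
New equilibrium: 756 = 1.5P, so P = 504 and Q = 484.8.
ΔP = 504 - 420 = 84.

ΔP = 84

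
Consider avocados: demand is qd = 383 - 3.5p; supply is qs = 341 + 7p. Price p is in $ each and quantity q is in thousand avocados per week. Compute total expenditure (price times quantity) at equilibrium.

Total expenditure = 1476

Set qd = qs: 383 - 3.5p = 341 + 7p, so 42 = 10.5p and p* = 4.
Then q* = 383 - 3.5(4) = 369.
Total expenditure = p* × q* = 4 × 369 = 1476.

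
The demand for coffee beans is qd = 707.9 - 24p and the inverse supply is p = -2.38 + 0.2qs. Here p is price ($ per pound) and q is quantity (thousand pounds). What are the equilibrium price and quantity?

p* = 24, q* = 131.9

Inverting to quantity form: qs = 11.9 + 5p.
The market clears where 707.9 - 24p = 11.9 + 5p. Rearranging, 29p = 696, hence p* = 24.
Then q* = 707.9 - 24(24) = 131.9.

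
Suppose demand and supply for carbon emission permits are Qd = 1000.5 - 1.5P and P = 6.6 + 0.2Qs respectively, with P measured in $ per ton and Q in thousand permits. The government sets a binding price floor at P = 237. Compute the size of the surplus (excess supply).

Surplus = 507

In direct form, Qs = -33 + 5P.
With P fixed at 237, quantity demanded is 645 and quantity supplied is 1152.
Surplus = Qs - Qd = 1152 - 645 = 507.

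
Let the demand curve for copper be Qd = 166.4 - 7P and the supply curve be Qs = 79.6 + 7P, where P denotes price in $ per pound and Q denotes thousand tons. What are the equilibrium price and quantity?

Equating demand and supply, 166.4 - 7P = 79.6 + 7P gives 14P = 86.8, so P* = 6.2.
Plugging P* into demand: Q* = 166.4 - 7(6.2) = 123.

P* = 6.2, Q* = 123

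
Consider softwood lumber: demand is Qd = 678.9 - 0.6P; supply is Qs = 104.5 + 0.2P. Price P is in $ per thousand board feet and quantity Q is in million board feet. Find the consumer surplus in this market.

The market clears where 678.9 - 0.6P = 104.5 + 0.2P. Rearranging, 0.8P = 574.4, hence P* = 718.
Plugging P* into demand: Q* = 678.9 - 0.6(718) = 248.1.
Demand choke price (Qd = 0): P = 678.9/0.6 = 1131.5. Consumer surplus = ½ × (1131.5 - 718) × 248.1 = 51294.675.

Consumer surplus = 51294.675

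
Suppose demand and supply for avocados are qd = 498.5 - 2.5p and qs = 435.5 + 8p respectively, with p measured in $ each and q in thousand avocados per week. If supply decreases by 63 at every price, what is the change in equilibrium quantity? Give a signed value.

Equating demand and supply, 498.5 - 2.5p = 435.5 + 8p gives 10.5p = 63, so p* = 6.
Substitute back: q* = 498.5 - 2.5(6) = 483.5.
After the shift, supply is qs = 372.5 + 8p.
New equilibrium: 126 = 10.5p, so p = 12 and q = 468.5.
Δq = 468.5 - 483.5 = -15.

Δq = -15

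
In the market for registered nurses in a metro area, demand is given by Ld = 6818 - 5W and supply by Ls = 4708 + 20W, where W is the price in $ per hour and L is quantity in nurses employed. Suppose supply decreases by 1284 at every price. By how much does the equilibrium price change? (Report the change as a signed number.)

ΔW = 51.36

The market clears where 6818 - 5W = 4708 + 20W. Rearranging, 25W = 2110, hence W* = 84.4.
Then L* = 6818 - 5(84.4) = 6396.
After the shift, supply is Ls = 3424 + 20W.
Re-solving, 25W = 3394 gives W = 135.76 and L = 6139.2.
ΔW = 135.76 - 84.4 = 51.36.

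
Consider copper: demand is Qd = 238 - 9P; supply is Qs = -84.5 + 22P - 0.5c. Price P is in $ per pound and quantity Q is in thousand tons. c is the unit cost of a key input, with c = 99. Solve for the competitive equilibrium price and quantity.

P* = 12, Q* = 130

With c = 99, supply is Qs = -134 + 22P.
At equilibrium Qd = Qs, so 238 - 9P = -134 + 22P; collecting terms, 372 = 31P and P* = 12.
Then Q* = 238 - 9(12) = 130.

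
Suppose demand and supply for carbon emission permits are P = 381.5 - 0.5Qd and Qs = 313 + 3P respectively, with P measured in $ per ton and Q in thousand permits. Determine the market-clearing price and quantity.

Solving each curve for Q: Qd = 763 - 2P.
Set Qd = Qs: 763 - 2P = 313 + 3P, so 450 = 5P and P* = 90.
Then Q* = 763 - 2(90) = 583.

P* = 90, Q* = 583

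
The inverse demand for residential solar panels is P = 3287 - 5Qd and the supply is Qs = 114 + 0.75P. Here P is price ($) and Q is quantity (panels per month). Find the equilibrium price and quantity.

In direct form, Qd = 657.4 - 0.2P.
Equating demand and supply, 657.4 - 0.2P = 114 + 0.75P gives 0.95P = 543.4, so P* = 572.
Plugging P* into demand: Q* = 657.4 - 0.2(572) = 543.

P* = 572, Q* = 543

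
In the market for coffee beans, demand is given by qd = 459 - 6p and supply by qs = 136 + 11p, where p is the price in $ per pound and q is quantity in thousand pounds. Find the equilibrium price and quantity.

p* = 19, q* = 345

Equating demand and supply, 459 - 6p = 136 + 11p gives 17p = 323, so p* = 19.
Plugging p* into demand: q* = 459 - 6(19) = 345.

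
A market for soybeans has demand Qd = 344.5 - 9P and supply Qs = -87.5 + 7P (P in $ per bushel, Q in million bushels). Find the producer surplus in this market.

Equating demand and supply, 344.5 - 9P = -87.5 + 7P gives 16P = 432, so P* = 27.
Plugging P* into demand: Q* = 344.5 - 9(27) = 101.5.
Supply choke price (Qs = 0): P = 12.5. Producer surplus = ½ × (27 - 12.5) × 101.5 = 735.875.

Producer surplus = 735.875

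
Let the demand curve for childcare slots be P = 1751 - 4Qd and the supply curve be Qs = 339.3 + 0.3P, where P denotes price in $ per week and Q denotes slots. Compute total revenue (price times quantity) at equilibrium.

Total revenue = 70347

In direct form, Qd = 437.75 - 0.25P.
The market clears where 437.75 - 0.25P = 339.3 + 0.3P. Rearranging, 0.55P = 98.45, hence P* = 179.
Then Q* = 437.75 - 0.25(179) = 393.
Total revenue = P* × Q* = 179 × 393 = 70347.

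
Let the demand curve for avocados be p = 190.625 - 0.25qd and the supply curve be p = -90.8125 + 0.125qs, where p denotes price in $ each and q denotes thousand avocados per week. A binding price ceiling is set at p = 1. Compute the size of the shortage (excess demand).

Shortage = 24

In direct form, qd = 762.5 - 4p and qs = 726.5 + 8p.
At p = 1: qd = 758.5 and qs = 734.5.
Shortage = qd - qs = 758.5 - 734.5 = 24.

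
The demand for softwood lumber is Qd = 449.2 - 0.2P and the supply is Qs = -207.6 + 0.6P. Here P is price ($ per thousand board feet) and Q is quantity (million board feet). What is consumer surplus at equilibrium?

The market clears where 449.2 - 0.2P = -207.6 + 0.6P. Rearranging, 0.8P = 656.8, hence P* = 821.
From the demand curve, Q* = 449.2 - 0.2(821) = 285.
Demand choke price (Qd = 0): P = 449.2/0.2 = 2246. Consumer surplus = ½ × (2246 - 821) × 285 = 203062.5.

Consumer surplus = 203062.5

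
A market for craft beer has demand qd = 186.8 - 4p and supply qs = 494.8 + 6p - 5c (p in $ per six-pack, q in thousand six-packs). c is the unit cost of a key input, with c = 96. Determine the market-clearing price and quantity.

With c = 96, supply is qs = 14.8 + 6p.
At equilibrium qd = qs, so 186.8 - 4p = 14.8 + 6p; collecting terms, 172 = 10p and p* = 17.2.
Then q* = 186.8 - 4(17.2) = 118.

p* = 17.2, q* = 118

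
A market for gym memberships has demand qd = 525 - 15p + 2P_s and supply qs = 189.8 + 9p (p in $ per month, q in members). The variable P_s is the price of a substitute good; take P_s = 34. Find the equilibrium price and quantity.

With P_s = 34, demand is qd = 593 - 15p.
Equating demand and supply, 593 - 15p = 189.8 + 9p gives 24p = 403.2, so p* = 16.8.
Substitute back: q* = 593 - 15(16.8) = 341.

p* = 16.8, q* = 341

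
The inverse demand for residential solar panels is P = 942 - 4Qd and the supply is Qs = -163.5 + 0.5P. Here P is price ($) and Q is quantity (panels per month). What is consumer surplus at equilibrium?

Rewriting in direct form: Qd = 235.5 - 0.25P.
Set Qd = Qs: 235.5 - 0.25P = -163.5 + 0.5P, so 399 = 0.75P and P* = 532.
From the demand curve, Q* = 235.5 - 0.25(532) = 102.5.
Demand choke price (Qd = 0): P = 235.5/0.25 = 942. Consumer surplus = ½ × (942 - 532) × 102.5 = 21012.5.

Consumer surplus = 21012.5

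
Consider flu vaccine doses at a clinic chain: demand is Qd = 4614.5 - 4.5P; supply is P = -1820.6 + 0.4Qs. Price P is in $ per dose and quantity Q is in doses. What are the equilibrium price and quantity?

Rewriting in direct form: Qs = 4551.5 + 2.5P.
At equilibrium Qd = Qs, so 4614.5 - 4.5P = 4551.5 + 2.5P; collecting terms, 63 = 7P and P* = 9.
From the demand curve, Q* = 4614.5 - 4.5(9) = 4574.

P* = 9, Q* = 4574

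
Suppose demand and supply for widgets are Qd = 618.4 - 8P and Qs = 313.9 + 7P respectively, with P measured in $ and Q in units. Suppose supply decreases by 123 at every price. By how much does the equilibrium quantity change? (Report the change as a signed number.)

ΔQ = -65.6

At equilibrium Qd = Qs, so 618.4 - 8P = 313.9 + 7P; collecting terms, 304.5 = 15P and P* = 20.3.
Plugging P* into demand: Q* = 618.4 - 8(20.3) = 456.
After the shift, supply is Qs = 190.9 + 7P.
The new intersection has 427.5 = 15P, i.e. P = 28.5, Q = 390.4.
ΔQ = 390.4 - 456 = -65.6.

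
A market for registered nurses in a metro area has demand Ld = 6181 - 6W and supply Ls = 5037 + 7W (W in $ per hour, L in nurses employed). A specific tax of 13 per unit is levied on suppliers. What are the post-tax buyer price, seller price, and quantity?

With a tax of 13 on suppliers, they supply based on the net price W_s = W_b - 13, so Ls = 4946 + 7W_b.
Equate demand and the shifted supply: 6181 - 6W_b = 4946 + 7W_b, giving 13W_b = 1235, so W_b = 95.
So W_s = 82 and the quantity traded is L = 6181 - 6(95) = 5611.

W_b = 95, W_s = 82, L = 5611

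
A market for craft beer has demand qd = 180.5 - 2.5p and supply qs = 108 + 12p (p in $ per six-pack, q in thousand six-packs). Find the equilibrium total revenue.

Set qd = qs: 180.5 - 2.5p = 108 + 12p, so 72.5 = 14.5p and p* = 5.
Plugging p* into demand: q* = 180.5 - 2.5(5) = 168.
Total revenue = p* × q* = 5 × 168 = 840.

Total revenue = 840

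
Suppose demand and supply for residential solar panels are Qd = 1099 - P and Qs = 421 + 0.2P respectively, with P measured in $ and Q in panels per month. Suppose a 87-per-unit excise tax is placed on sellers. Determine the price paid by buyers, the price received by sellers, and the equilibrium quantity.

With a tax of 87 on sellers, they supply based on the net price P_s = P_b - 87, so Qs = 403.6 + 0.2P_b.
Set Qd = Qs: 1099 - P_b = 403.6 + 0.2P_b, so 695.4 = 1.2P_b and P_b = 579.5.
Then P_s = 579.5 - 87 = 492.5 and Q = 1099 - 579.5 = 519.5.

P_b = 579.5, P_s = 492.5, Q = 519.5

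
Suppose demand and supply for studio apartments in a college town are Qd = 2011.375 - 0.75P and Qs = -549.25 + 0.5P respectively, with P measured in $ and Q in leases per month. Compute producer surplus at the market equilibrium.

Producer surplus = 225625

At equilibrium Qd = Qs, so 2011.375 - 0.75P = -549.25 + 0.5P; collecting terms, 2560.625 = 1.25P and P* = 2048.5.
Plugging P* into demand: Q* = 2011.375 - 0.75(2048.5) = 475.
Supply choke price (Qs = 0): P = 1098.5. Producer surplus = ½ × (2048.5 - 1098.5) × 475 = 225625.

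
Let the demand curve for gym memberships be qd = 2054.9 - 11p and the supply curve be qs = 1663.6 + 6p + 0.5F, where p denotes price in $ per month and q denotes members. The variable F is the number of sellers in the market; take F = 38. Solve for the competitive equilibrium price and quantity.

With F = 38, supply is qs = 1682.6 + 6p.
Equating demand and supply, 2054.9 - 11p = 1682.6 + 6p gives 17p = 372.3, so p* = 21.9.
Substitute back: q* = 2054.9 - 11(21.9) = 1814.

p* = 21.9, q* = 1814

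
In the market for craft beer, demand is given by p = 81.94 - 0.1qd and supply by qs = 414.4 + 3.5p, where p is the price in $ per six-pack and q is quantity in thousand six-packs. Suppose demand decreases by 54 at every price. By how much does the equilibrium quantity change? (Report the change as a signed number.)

In direct form, qd = 819.4 - 10p.
Equating demand and supply, 819.4 - 10p = 414.4 + 3.5p gives 13.5p = 405, so p* = 30.
Then q* = 819.4 - 10(30) = 519.4.
After the shift, demand is qd = 765.4 - 10p.
The new intersection has 351 = 13.5p, i.e. p = 26, q = 505.4.
Δq = 505.4 - 519.4 = -14.

Δq = -14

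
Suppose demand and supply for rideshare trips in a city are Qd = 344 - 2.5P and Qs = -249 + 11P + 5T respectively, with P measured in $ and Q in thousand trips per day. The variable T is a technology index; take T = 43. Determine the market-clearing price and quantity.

P* = 28, Q* = 274

With T = 43, supply is Qs = -34 + 11P.
At equilibrium Qd = Qs, so 344 - 2.5P = -34 + 11P; collecting terms, 378 = 13.5P and P* = 28.
Plugging P* into demand: Q* = 344 - 2.5(28) = 274.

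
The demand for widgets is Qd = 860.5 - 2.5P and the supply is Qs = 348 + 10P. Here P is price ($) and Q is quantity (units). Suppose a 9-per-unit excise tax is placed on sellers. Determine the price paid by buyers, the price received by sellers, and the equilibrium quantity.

P_b = 48.2, P_s = 39.2, Q = 740

The tax drives a wedge P_b - P_s = 9. Substituting P_s = P_b - 9 into supply: Qs = 258 + 10P_b.
Set Qd = Qs: 860.5 - 2.5P_b = 258 + 10P_b, so 602.5 = 12.5P_b and P_b = 48.2.
Then P_s = 48.2 - 9 = 39.2 and Q = 860.5 - 2.5(48.2) = 740.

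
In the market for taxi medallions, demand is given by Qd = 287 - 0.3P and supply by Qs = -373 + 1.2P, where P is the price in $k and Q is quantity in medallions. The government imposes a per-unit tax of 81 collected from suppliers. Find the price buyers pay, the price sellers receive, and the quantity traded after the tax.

P_b = 504.8, P_s = 423.8, Q = 135.56

The tax drives a wedge P_b - P_s = 81. Substituting P_s = P_b - 81 into supply: Qs = -470.2 + 1.2P_b.
Market clearing requires 287 - 0.3P_b = -470.2 + 1.2P_b; hence 757.2 = 1.5P_b and P_b = 504.8.
So P_s = 423.8 and the quantity traded is Q = 287 - 0.3(504.8) = 135.56.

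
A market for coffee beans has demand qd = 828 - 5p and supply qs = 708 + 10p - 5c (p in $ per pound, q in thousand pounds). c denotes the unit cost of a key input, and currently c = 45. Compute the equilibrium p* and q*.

With c = 45, supply is qs = 483 + 10p.
Set qd = qs: 828 - 5p = 483 + 10p, so 345 = 15p and p* = 23.
Then q* = 828 - 5(23) = 713.

p* = 23, q* = 713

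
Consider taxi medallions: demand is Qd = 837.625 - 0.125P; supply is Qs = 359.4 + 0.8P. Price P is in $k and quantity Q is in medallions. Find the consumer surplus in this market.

Consumer surplus = 2390116

The market clears where 837.625 - 0.125P = 359.4 + 0.8P. Rearranging, 0.925P = 478.225, hence P* = 517.
Substitute back: Q* = 837.625 - 0.125(517) = 773.
Demand choke price (Qd = 0): P = 837.625/0.125 = 6701. Consumer surplus = ½ × (6701 - 517) × 773 = 2390116.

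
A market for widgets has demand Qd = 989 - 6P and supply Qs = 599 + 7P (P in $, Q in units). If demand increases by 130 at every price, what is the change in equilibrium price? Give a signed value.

ΔP = 10

Equating demand and supply, 989 - 6P = 599 + 7P gives 13P = 390, so P* = 30.
Substitute back: Q* = 989 - 6(30) = 809.
After the shift, demand is Qd = 1119 - 6P.
New equilibrium: 520 = 13P, so P = 40 and Q = 879.
ΔP = 40 - 30 = 10.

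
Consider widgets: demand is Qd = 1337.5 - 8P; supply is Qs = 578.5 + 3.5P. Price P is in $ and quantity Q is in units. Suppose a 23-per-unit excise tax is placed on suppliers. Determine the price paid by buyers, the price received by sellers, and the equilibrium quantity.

P_b = 73, P_s = 50, Q = 753.5

The tax drives a wedge P_b - P_s = 23. Substituting P_s = P_b - 23 into supply: Qs = 498 + 3.5P_b.
Set Qd = Qs: 1337.5 - 8P_b = 498 + 3.5P_b, so 839.5 = 11.5P_b and P_b = 73.
So P_s = 50 and the quantity traded is Q = 1337.5 - 8(73) = 753.5.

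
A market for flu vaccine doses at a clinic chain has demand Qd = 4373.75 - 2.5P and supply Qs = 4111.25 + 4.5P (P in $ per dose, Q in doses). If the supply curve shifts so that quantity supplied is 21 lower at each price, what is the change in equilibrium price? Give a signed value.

ΔP = 3

At equilibrium Qd = Qs, so 4373.75 - 2.5P = 4111.25 + 4.5P; collecting terms, 262.5 = 7P and P* = 37.5.
Then Q* = 4373.75 - 2.5(37.5) = 4280.
After the shift, supply is Qs = 4090.25 + 4.5P.
Re-solving, 7P = 283.5 gives P = 40.5 and Q = 4272.5.
ΔP = 40.5 - 37.5 = 3.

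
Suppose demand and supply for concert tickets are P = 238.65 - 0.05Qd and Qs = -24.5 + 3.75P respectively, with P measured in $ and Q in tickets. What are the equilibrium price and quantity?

Inverting to quantity form: Qd = 4773 - 20P.
Set Qd = Qs: 4773 - 20P = -24.5 + 3.75P, so 4797.5 = 23.75P and P* = 202.
From the demand curve, Q* = 4773 - 20(202) = 733.

P* = 202, Q* = 733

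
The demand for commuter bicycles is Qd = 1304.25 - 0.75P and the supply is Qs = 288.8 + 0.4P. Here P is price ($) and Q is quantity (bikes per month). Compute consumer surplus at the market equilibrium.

Set Qd = Qs: 1304.25 - 0.75P = 288.8 + 0.4P, so 1015.45 = 1.15P and P* = 883.
Then Q* = 1304.25 - 0.75(883) = 642.
Demand choke price (Qd = 0): P = 1304.25/0.75 = 1739. Consumer surplus = ½ × (1739 - 883) × 642 = 274776.

Consumer surplus = 274776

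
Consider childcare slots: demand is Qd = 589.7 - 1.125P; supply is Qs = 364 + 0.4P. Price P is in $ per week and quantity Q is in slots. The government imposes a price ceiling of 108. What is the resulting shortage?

Shortage = 61

With P fixed at 108, quantity demanded is 468.2 and quantity supplied is 407.2.
Shortage = Qd - Qs = 468.2 - 407.2 = 61.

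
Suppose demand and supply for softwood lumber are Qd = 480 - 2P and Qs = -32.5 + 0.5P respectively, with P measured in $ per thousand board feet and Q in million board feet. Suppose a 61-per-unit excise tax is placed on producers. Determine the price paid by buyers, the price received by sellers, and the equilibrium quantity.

With a tax of 61 on producers, they supply based on the net price P_s = P_b - 61, so Qs = -63 + 0.5P_b.
Market clearing requires 480 - 2P_b = -63 + 0.5P_b; hence 543 = 2.5P_b and P_b = 217.2.
So P_s = 156.2 and the quantity traded is Q = 480 - 2(217.2) = 45.6.

P_b = 217.2, P_s = 156.2, Q = 45.6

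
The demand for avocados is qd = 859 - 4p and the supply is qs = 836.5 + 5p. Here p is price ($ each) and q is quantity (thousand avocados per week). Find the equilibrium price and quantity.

p* = 2.5, q* = 849

Set qd = qs: 859 - 4p = 836.5 + 5p, so 22.5 = 9p and p* = 2.5.
Substitute back: q* = 859 - 4(2.5) = 849.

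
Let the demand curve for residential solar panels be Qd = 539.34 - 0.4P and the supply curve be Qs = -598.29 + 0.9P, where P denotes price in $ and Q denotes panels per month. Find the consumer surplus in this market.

Consumer surplus = 44793.1125

At equilibrium Qd = Qs, so 539.34 - 0.4P = -598.29 + 0.9P; collecting terms, 1137.63 = 1.3P and P* = 875.1.
Substitute back: Q* = 539.34 - 0.4(875.1) = 189.3.
Demand choke price (Qd = 0): P = 539.34/0.4 = 1348.35. Consumer surplus = ½ × (1348.35 - 875.1) × 189.3 = 44793.1125.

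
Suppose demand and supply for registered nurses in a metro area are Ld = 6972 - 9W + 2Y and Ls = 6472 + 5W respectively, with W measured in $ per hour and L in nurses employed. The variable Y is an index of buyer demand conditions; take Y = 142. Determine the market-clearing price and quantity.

W* = 56, L* = 6752

With Y = 142, demand is Ld = 7256 - 9W.
Set Ld = Ls: 7256 - 9W = 6472 + 5W, so 784 = 14W and W* = 56.
From the demand curve, L* = 7256 - 9(56) = 6752.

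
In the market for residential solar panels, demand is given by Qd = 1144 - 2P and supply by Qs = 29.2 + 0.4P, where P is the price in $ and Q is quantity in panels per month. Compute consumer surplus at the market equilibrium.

The market clears where 1144 - 2P = 29.2 + 0.4P. Rearranging, 2.4P = 1114.8, hence P* = 464.5.
Substitute back: Q* = 1144 - 2(464.5) = 215.
Demand choke price (Qd = 0): P = 1144/2 = 572. Consumer surplus = ½ × (572 - 464.5) × 215 = 11556.25.

Consumer surplus = 11556.25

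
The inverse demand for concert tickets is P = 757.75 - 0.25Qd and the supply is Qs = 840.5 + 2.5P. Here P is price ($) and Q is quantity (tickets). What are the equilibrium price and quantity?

Inverting to quantity form: Qd = 3031 - 4P.
The market clears where 3031 - 4P = 840.5 + 2.5P. Rearranging, 6.5P = 2190.5, hence P* = 337.
Plugging P* into demand: Q* = 3031 - 4(337) = 1683.

P* = 337, Q* = 1683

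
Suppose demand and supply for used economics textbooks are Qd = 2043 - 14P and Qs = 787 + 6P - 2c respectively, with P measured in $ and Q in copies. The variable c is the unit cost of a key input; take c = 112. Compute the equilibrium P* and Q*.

With c = 112, supply is Qs = 563 + 6P.
The market clears where 2043 - 14P = 563 + 6P. Rearranging, 20P = 1480, hence P* = 74.
From the demand curve, Q* = 2043 - 14(74) = 1007.

P* = 74, Q* = 1007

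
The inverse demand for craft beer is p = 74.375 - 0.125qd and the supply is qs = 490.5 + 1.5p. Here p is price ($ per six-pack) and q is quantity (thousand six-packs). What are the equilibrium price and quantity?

p* = 11, q* = 507

Inverting to quantity form: qd = 595 - 8p.
Equating demand and supply, 595 - 8p = 490.5 + 1.5p gives 9.5p = 104.5, so p* = 11.
Plugging p* into demand: q* = 595 - 8(11) = 507.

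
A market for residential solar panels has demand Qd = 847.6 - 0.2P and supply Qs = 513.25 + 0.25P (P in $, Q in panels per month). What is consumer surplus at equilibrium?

Consumer surplus = 1221502.5

Set Qd = Qs: 847.6 - 0.2P = 513.25 + 0.25P, so 334.35 = 0.45P and P* = 743.
From the demand curve, Q* = 847.6 - 0.2(743) = 699.
Demand choke price (Qd = 0): P = 847.6/0.2 = 4238. Consumer surplus = ½ × (4238 - 743) × 699 = 1221502.5.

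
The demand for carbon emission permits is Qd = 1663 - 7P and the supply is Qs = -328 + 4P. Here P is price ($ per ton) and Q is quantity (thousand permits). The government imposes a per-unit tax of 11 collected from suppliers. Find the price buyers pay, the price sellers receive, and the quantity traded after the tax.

P_b = 185, P_s = 174, Q = 368

With a tax of 11 on suppliers, they supply based on the net price P_s = P_b - 11, so Qs = -372 + 4P_b.
Equate demand and the shifted supply: 1663 - 7P_b = -372 + 4P_b, giving 11P_b = 2035, so P_b = 185.
Then P_s = 185 - 11 = 174 and Q = 1663 - 7(185) = 368.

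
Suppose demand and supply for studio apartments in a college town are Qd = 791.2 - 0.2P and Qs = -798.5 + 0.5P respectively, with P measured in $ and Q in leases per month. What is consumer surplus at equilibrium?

Consumer surplus = 283922.5

Set Qd = Qs: 791.2 - 0.2P = -798.5 + 0.5P, so 1589.7 = 0.7P and P* = 2271.
Substitute back: Q* = 791.2 - 0.2(2271) = 337.
Demand choke price (Qd = 0): P = 791.2/0.2 = 3956. Consumer surplus = ½ × (3956 - 2271) × 337 = 283922.5.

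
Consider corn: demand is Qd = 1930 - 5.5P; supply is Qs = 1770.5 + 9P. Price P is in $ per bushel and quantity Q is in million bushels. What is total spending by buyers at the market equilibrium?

Total spending by buyers = 20564.5

At equilibrium Qd = Qs, so 1930 - 5.5P = 1770.5 + 9P; collecting terms, 159.5 = 14.5P and P* = 11.
From the demand curve, Q* = 1930 - 5.5(11) = 1869.5.
Total spending by buyers = P* × Q* = 11 × 1869.5 = 20564.5.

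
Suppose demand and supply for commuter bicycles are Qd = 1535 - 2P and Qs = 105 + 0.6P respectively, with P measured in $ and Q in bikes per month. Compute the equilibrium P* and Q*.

At equilibrium Qd = Qs, so 1535 - 2P = 105 + 0.6P; collecting terms, 1430 = 2.6P and P* = 550.
Then Q* = 1535 - 2(550) = 435.

P* = 550, Q* = 435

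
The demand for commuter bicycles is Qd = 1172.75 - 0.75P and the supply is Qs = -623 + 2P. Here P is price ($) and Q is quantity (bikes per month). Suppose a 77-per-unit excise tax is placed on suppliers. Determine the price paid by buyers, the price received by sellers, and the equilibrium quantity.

P_b = 709, P_s = 632, Q = 641

Suppliers keep P_s = P_b - 77 per unit, so supply in terms of the buyer price is Qs = -777 + 2P_b.
Market clearing requires 1172.75 - 0.75P_b = -777 + 2P_b; hence 1949.75 = 2.75P_b and P_b = 709.
Then P_s = 709 - 77 = 632 and Q = 1172.75 - 0.75(709) = 641.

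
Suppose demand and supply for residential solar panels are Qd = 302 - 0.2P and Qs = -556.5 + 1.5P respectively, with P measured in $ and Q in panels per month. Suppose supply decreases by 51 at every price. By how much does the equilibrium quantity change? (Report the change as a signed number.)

The market clears where 302 - 0.2P = -556.5 + 1.5P. Rearranging, 1.7P = 858.5, hence P* = 505.
Then Q* = 302 - 0.2(505) = 201.
After the shift, supply is Qs = -607.5 + 1.5P.
Re-solving, 1.7P = 909.5 gives P = 535 and Q = 195.
ΔQ = 195 - 201 = -6.

ΔQ = -6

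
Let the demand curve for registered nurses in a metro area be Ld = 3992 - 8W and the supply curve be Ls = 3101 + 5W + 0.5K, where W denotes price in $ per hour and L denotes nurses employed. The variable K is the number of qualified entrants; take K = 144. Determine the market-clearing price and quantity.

With K = 144, supply is Ls = 3173 + 5W.
The market clears where 3992 - 8W = 3173 + 5W. Rearranging, 13W = 819, hence W* = 63.
From the demand curve, L* = 3992 - 8(63) = 3488.

W* = 63, L* = 3488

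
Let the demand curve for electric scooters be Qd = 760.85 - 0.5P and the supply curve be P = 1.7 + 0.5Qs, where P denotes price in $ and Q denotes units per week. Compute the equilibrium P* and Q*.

In direct form, Qs = -3.4 + 2P.
At equilibrium Qd = Qs, so 760.85 - 0.5P = -3.4 + 2P; collecting terms, 764.25 = 2.5P and P* = 305.7.
Plugging P* into demand: Q* = 760.85 - 0.5(305.7) = 608.

P* = 305.7, Q* = 608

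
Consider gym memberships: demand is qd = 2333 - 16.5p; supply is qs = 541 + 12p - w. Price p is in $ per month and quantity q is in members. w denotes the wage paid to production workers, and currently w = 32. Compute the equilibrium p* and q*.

With w = 32, supply is qs = 509 + 12p.
At equilibrium qd = qs, so 2333 - 16.5p = 509 + 12p; collecting terms, 1824 = 28.5p and p* = 64.
Substitute back: q* = 2333 - 16.5(64) = 1277.

p* = 64, q* = 1277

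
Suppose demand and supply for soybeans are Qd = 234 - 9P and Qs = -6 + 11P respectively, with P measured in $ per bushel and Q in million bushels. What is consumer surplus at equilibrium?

The market clears where 234 - 9P = -6 + 11P. Rearranging, 20P = 240, hence P* = 12.
Substitute back: Q* = 234 - 9(12) = 126.
Demand choke price (Qd = 0): P = 234/9 = 26. Consumer surplus = ½ × (26 - 12) × 126 = 882.

Consumer surplus = 882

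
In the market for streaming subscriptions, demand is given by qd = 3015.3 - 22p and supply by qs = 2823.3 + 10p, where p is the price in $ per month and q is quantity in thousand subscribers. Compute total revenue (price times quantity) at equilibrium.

Total revenue = 17299.8

At equilibrium qd = qs, so 3015.3 - 22p = 2823.3 + 10p; collecting terms, 192 = 32p and p* = 6.
Substitute back: q* = 3015.3 - 22(6) = 2883.3.
Total revenue = p* × q* = 6 × 2883.3 = 17299.8.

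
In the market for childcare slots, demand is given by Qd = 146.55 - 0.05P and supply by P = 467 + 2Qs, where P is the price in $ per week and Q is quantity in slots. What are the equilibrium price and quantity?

Rewriting in direct form: Qs = -233.5 + 0.5P.
Set Qd = Qs: 146.55 - 0.05P = -233.5 + 0.5P, so 380.05 = 0.55P and P* = 691.
Then Q* = 146.55 - 0.05(691) = 112.

P* = 691, Q* = 112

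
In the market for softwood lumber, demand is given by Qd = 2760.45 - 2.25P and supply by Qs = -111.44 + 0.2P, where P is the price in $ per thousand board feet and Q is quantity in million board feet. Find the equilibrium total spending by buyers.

Set Qd = Qs: 2760.45 - 2.25P = -111.44 + 0.2P, so 2871.89 = 2.45P and P* = 1172.2.
Then Q* = 2760.45 - 2.25(1172.2) = 123.
Total spending by buyers = P* × Q* = 1172.2 × 123 = 144180.6.

Total spending by buyers = 144180.6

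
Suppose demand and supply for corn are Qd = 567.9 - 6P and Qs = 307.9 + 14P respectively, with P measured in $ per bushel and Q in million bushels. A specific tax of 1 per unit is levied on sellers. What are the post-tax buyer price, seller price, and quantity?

P_b = 13.7, P_s = 12.7, Q = 485.7

With a tax of 1 on sellers, they supply based on the net price P_s = P_b - 1, so Qs = 293.9 + 14P_b.
Set Qd = Qs: 567.9 - 6P_b = 293.9 + 14P_b, so 274 = 20P_b and P_b = 13.7.
So P_s = 12.7 and the quantity traded is Q = 567.9 - 6(13.7) = 485.7.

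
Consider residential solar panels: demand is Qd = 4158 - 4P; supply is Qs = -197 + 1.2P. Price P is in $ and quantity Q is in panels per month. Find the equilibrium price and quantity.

Equating demand and supply, 4158 - 4P = -197 + 1.2P gives 5.2P = 4355, so P* = 837.5.
Plugging P* into demand: Q* = 4158 - 4(837.5) = 808.

P* = 837.5, Q* = 808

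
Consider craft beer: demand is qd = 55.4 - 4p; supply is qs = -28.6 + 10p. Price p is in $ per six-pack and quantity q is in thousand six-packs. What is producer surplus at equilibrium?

The market clears where 55.4 - 4p = -28.6 + 10p. Rearranging, 14p = 84, hence p* = 6.
From the demand curve, q* = 55.4 - 4(6) = 31.4.
Supply choke price (qs = 0): p = 2.86. Producer surplus = ½ × (6 - 2.86) × 31.4 = 49.298.

Producer surplus = 49.298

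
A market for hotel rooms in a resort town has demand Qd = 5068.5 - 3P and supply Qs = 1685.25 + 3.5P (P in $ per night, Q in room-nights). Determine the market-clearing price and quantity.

P* = 520.5, Q* = 3507

Set Qd = Qs: 5068.5 - 3P = 1685.25 + 3.5P, so 3383.25 = 6.5P and P* = 520.5.
From the demand curve, Q* = 5068.5 - 3(520.5) = 3507.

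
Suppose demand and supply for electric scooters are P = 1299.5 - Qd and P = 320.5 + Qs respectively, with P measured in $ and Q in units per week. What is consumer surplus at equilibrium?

Consumer surplus = 119805.125

Solving each curve for Q: Qd = 1299.5 - P and Qs = -320.5 + P.
At equilibrium Qd = Qs, so 1299.5 - P = -320.5 + P; collecting terms, 1620 = 2P and P* = 810.
Plugging P* into demand: Q* = 1299.5 - 810 = 489.5.
Demand choke price (Qd = 0): P = 1299.5. Consumer surplus = ½ × (1299.5 - 810) × 489.5 = 119805.125.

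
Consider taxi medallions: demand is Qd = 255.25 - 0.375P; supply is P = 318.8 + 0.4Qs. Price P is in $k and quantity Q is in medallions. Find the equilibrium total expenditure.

Rewriting in direct form: Qs = -797 + 2.5P.
Equating demand and supply, 255.25 - 0.375P = -797 + 2.5P gives 2.875P = 1052.25, so P* = 366.
Substitute back: Q* = 255.25 - 0.375(366) = 118.
Total expenditure = P* × Q* = 366 × 118 = 43188.

Total expenditure = 43188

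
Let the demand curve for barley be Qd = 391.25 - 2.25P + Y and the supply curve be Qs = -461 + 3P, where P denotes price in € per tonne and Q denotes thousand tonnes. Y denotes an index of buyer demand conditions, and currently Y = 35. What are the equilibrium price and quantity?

With Y = 35, demand is Qd = 426.25 - 2.25P.
The market clears where 426.25 - 2.25P = -461 + 3P. Rearranging, 5.25P = 887.25, hence P* = 169.
Plugging P* into demand: Q* = 426.25 - 2.25(169) = 46.

P* = 169, Q* = 46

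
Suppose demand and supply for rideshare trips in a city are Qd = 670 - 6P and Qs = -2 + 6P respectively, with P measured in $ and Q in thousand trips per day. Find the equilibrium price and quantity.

Equating demand and supply, 670 - 6P = -2 + 6P gives 12P = 672, so P* = 56.
Substitute back: Q* = 670 - 6(56) = 334.

P* = 56, Q* = 334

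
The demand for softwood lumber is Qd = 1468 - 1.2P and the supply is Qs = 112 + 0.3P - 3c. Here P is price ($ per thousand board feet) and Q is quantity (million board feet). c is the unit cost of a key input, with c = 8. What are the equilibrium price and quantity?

With c = 8, supply is Qs = 88 + 0.3P.
Equating demand and supply, 1468 - 1.2P = 88 + 0.3P gives 1.5P = 1380, so P* = 920.
Substitute back: Q* = 1468 - 1.2(920) = 364.

P* = 920, Q* = 364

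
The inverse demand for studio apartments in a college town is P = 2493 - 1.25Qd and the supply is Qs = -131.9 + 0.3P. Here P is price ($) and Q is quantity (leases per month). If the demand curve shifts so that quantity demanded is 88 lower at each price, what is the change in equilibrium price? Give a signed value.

Inverting to quantity form: Qd = 1994.4 - 0.8P.
Set Qd = Qs: 1994.4 - 0.8P = -131.9 + 0.3P, so 2126.3 = 1.1P and P* = 1933.
Substitute back: Q* = 1994.4 - 0.8(1933) = 448.
After the shift, demand is Qd = 1906.4 - 0.8P.
New equilibrium: 2038.3 = 1.1P, so P = 1853 and Q = 424.
ΔP = 1853 - 1933 = -80.

ΔP = -80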